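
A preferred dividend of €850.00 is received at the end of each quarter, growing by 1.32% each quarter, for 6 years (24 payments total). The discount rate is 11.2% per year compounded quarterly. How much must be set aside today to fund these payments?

Periodic rate r = 0.112/4 per quarter; n is counted in quarters.
Growing ordinary annuity: PV = PMT₁ × [1 − ((1+g)/(1+r))^n] / (r − g) = 850 × [1 − ((1+0.0132)/(1+r))^24] / (r − 0.0132) = €16,880.94.

€16,880.94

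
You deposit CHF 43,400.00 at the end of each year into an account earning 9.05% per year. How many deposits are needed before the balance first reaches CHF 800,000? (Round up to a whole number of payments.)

12 payments

Periodic rate r = 0.0905 per year.
Ordinary annuity FV: 800,000 = 43,400 × [((1+r)^n − 1)/r].
(1+r)^n = 1 + 800,000 × r / 43,400, so n = ln(1 + 800,000·r/43,400) / ln(1+r) = 11.33.
Round up to a whole number of payments: n = 12.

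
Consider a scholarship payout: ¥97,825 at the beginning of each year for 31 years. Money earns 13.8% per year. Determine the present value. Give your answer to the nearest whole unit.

This is an annuity due: 31 payments of ¥97,825 at the beginning of each year.
Periodic rate r = 0.138 per year.
PV = PMT × [(1 − (1+r)^−n)/r] × (1+r) = 97,825 × [1 − (1+r)^−31] / r × (1+r) = ¥792,036

¥792,036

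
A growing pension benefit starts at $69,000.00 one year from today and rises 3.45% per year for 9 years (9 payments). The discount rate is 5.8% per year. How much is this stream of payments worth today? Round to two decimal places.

$537,421.94

Periodic rate r = 0.058 per year.
Growing ordinary annuity: PV = PMT₁ × [1 − ((1+g)/(1+r))^n] / (r − g) = 69,000 × [1 − ((1+0.0345)/(1+r))^9] / (r − 0.0345) = $537,421.94.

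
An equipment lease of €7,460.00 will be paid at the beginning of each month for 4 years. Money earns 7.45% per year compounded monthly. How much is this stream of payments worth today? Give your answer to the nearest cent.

This is an annuity due: 48 payments of €7,460.00 at the beginning of each month.
Periodic rate r = 0.0745/12 per month; n is counted in months.
PV = PMT × [(1 − (1+r)^−n)/r] × (1+r) = 7,460 × [1 − (1+r)^−48] / r × (1+r) = €310,748.73

€310,748.73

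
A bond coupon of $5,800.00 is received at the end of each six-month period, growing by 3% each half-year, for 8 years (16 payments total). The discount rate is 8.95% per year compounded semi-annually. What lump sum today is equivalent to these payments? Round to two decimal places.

$80,011.87

Periodic rate r = 0.0895/2 per half-year; n is counted in half-years.
Growing ordinary annuity: PV = PMT₁ × [1 − ((1+g)/(1+r))^n] / (r − g) = 5,800 × [1 − ((1+0.03)/(1+r))^16] / (r − 0.03) = $80,011.87.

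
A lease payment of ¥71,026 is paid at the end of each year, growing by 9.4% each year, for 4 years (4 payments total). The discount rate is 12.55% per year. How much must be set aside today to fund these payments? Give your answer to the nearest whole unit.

¥242,024

Periodic rate r = 0.1255 per year.
Growing ordinary annuity: PV = PMT₁ × [1 − ((1+g)/(1+r))^n] / (r − g) = 71,026 × [1 − ((1+0.094)/(1+r))^4] / (r − 0.094) = ¥242,024.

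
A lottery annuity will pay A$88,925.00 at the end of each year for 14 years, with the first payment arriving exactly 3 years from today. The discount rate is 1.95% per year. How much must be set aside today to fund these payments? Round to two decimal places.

A$1,039,413.80

Ordinary annuity of 14 payments, first payment at period 3.
Periodic rate r = 0.0195 per year.
The ordinary-annuity PV formula values the stream one period before the first payment (period 2); discount that back 2 periods:
PV₀ = 88,925 × [1 − (1+r)^−14] / r × (1+r)^−2 = A$1,039,413.80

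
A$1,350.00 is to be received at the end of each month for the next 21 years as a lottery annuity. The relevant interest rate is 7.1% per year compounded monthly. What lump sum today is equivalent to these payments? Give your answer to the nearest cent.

A$176,571.15

This is an ordinary annuity: 252 payments of A$1,350.00 at the end of each month.
Periodic rate r = 0.071/12 per month; n is counted in months.
PV = PMT × [(1 − (1+r)^−n)/r] = 1,350 × [1 − (1+r)^−252] / r = A$176,571.15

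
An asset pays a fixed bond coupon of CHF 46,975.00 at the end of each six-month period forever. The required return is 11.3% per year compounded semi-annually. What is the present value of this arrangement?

CHF 831,415.93

Periodic rate r = 0.113/2 per half-year.
Level perpetuity: PV = PMT / r = 46,975 / (0.113/2) = CHF 831,415.93.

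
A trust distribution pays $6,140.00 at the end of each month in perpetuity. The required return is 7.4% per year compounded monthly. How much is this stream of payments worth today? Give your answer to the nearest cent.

$995,675.68

Periodic rate r = 0.074/12 per month.
Level perpetuity: PV = PMT / r = 6,140 / (0.074/12) = $995,675.68.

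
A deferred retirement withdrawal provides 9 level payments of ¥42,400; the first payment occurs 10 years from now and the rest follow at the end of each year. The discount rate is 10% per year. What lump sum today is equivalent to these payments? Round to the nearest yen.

Ordinary annuity of 9 payments, first payment at period 10.
Periodic rate r = 0.1 per year.
The ordinary-annuity PV formula values the stream one period before the first payment (period 9); discount that back 9 periods:
PV₀ = 42,400 × [1 − (1+r)^−9] / r × (1+r)^−9 = ¥103,557

¥103,557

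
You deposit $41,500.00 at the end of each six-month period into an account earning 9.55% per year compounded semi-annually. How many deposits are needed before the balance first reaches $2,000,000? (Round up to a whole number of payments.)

Periodic rate r = 0.0955/2 per half-year; n is counted in half-years.
Ordinary annuity FV: 2,000,000 = 41,500 × [((1+r)^n − 1)/r].
(1+r)^n = 1 + 2,000,000 × r / 41,500, so n = ln(1 + 2,000,000·r/41,500) / ln(1+r) = 25.60.
Round up to a whole number of payments: n = 26.

26 payments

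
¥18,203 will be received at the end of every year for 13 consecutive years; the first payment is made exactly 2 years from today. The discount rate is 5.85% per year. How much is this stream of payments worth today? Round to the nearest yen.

Ordinary annuity of 13 payments, first payment at period 2.
Periodic rate r = 0.0585 per year.
The ordinary-annuity PV formula values the stream one period before the first payment (period 1); discount that back 1 periods:
PV₀ = 18,203 × [1 − (1+r)^−13] / r × (1+r)^−1 = ¥153,582

¥153,582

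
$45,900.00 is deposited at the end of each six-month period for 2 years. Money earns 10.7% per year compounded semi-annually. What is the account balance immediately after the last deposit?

This is an ordinary annuity: 4 deposits of $45,900.00 at the end of each six-month period.
Periodic rate r = 0.107/2 per half-year; n is counted in half-years.
FV = PMT × [((1+r)^n − 1)/r] = 45,900 × [(1+r)^4 − 1] / r = $198,866.44

$198,866.44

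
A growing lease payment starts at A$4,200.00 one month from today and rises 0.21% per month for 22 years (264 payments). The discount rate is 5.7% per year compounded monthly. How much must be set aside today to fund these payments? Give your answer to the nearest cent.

Periodic rate r = 0.057/12 per month; n is counted in months.
Growing ordinary annuity: PV = PMT₁ × [1 − ((1+g)/(1+r))^n] / (r − g) = 4,200 × [1 − ((1+0.0021)/(1+r))^264] / (r − 0.0021) = A$795,667.83.

A$795,667.83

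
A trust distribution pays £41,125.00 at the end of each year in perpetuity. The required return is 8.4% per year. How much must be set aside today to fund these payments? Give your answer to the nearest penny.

£489,583.33

Periodic rate r = 0.084 per year.
Level perpetuity: PV = PMT / r = 41,125 / (0.084) = £489,583.33.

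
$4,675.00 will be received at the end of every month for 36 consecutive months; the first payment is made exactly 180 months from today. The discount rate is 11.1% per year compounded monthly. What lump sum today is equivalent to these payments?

$27,435.59

Ordinary annuity of 36 payments, first payment at period 180.
Periodic rate r = 0.111/12 per month; n is counted in months.
The ordinary-annuity PV formula values the stream one period before the first payment (period 179); discount that back 179 periods:
PV₀ = 4,675 × [1 − (1+r)^−36] / r × (1+r)^−179 = $27,435.59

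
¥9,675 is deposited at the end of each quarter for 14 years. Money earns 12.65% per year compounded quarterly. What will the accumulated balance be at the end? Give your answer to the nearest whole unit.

This is an ordinary annuity: 56 deposits of ¥9,675 at the end of each quarter.
Periodic rate r = 0.1265/4 per quarter; n is counted in quarters.
FV = PMT × [((1+r)^n − 1)/r] = 9,675 × [(1+r)^56 − 1] / r = ¥1,443,291

¥1,443,291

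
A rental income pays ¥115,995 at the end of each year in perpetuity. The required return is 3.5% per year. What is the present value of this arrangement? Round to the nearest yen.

Periodic rate r = 0.035 per year.
Level perpetuity: PV = PMT / r = 115,995 / (0.035) = ¥3,314,143.

¥3,314,143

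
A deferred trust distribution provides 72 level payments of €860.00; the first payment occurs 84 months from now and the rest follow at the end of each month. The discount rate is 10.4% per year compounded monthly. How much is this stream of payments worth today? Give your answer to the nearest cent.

Ordinary annuity of 72 payments, first payment at period 84.
Periodic rate r = 0.104/12 per month; n is counted in months.
The ordinary-annuity PV formula values the stream one period before the first payment (period 83); discount that back 83 periods:
PV₀ = 860 × [1 − (1+r)^−72] / r × (1+r)^−83 = €22,436.04

€22,436.04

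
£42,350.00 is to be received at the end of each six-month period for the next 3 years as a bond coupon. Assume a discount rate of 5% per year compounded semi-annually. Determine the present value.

£233,269.11

This is an ordinary annuity: 6 payments of £42,350.00 at the end of each six-month period.
Periodic rate r = 0.05/2 per half-year; n is counted in half-years.
PV = PMT × [(1 − (1+r)^−n)/r] = 42,350 × [1 − (1+r)^−6] / r = £233,269.11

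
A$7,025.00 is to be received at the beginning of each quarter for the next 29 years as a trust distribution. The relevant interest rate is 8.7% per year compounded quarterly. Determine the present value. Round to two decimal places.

A$302,814.52

This is an annuity due: 116 payments of A$7,025.00 at the beginning of each quarter.
Periodic rate r = 0.087/4 per quarter; n is counted in quarters.
PV = PMT × [(1 − (1+r)^−n)/r] × (1+r) = 7,025 × [1 − (1+r)^−116] / r × (1+r) = A$302,814.52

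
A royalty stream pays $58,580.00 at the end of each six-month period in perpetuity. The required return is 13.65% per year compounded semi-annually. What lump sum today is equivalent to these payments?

Periodic rate r = 0.1365/2 per half-year.
Level perpetuity: PV = PMT / r = 58,580 / (0.1365/2) = $858,315.02.

$858,315.02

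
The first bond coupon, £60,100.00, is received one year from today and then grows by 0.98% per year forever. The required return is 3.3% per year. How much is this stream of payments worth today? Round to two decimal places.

Periodic rate r = 0.033 per year.
Growing perpetuity (Gordon): PV = PMT₁ / (r − g) = 60,100 / (r − 0.0098) = £2,590,517.24.

£2,590,517.24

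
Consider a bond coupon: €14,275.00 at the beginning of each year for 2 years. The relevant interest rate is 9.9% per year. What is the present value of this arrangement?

€27,264.08

This is an annuity due: 2 payments of €14,275.00 at the beginning of each year.
Periodic rate r = 0.099 per year.
PV = PMT × [(1 − (1+r)^−n)/r] × (1+r) = 14,275 × [1 − (1+r)^−2] / r × (1+r) = €27,264.08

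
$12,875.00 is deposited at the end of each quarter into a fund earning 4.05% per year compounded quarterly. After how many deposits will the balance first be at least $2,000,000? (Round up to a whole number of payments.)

Periodic rate r = 0.0405/4 per quarter; n is counted in quarters.
Ordinary annuity FV: 2,000,000 = 12,875 × [((1+r)^n − 1)/r].
(1+r)^n = 1 + 2,000,000 × r / 12,875, so n = ln(1 + 2,000,000·r/12,875) / ln(1+r) = 93.81.
Round up to a whole number of payments: n = 94.

94 payments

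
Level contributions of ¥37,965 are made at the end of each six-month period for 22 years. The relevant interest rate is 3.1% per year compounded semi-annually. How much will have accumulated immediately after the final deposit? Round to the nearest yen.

This is an ordinary annuity: 44 deposits of ¥37,965 at the end of each six-month period.
Periodic rate r = 0.031/2 per half-year; n is counted in half-years.
FV = PMT × [((1+r)^n − 1)/r] = 37,965 × [(1+r)^44 − 1] / r = ¥2,369,774

¥2,369,774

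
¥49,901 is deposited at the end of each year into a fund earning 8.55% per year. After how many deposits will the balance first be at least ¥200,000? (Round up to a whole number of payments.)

4 payments

Periodic rate r = 0.0855 per year.
Ordinary annuity FV: 200,000 = 49,901 × [((1+r)^n − 1)/r].
(1+r)^n = 1 + 200,000 × r / 49,901, so n = ln(1 + 200,000·r/49,901) / ln(1+r) = 3.59.
Round up to a whole number of payments: n = 4.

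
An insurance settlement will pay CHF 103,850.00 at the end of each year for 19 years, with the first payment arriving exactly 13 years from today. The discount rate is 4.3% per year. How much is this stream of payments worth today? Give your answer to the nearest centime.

Ordinary annuity of 19 payments, first payment at period 13.
Periodic rate r = 0.043 per year.
The ordinary-annuity PV formula values the stream one period before the first payment (period 12); discount that back 12 periods:
PV₀ = 103,850 × [1 − (1+r)^−19] / r × (1+r)^−12 = CHF 802,400.25

CHF 802,400.25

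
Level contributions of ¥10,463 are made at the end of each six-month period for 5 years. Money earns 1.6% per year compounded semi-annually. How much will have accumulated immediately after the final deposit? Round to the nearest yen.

This is an ordinary annuity: 10 deposits of ¥10,463 at the end of each six-month period.
Periodic rate r = 0.016/2 per half-year; n is counted in half-years.
FV = PMT × [((1+r)^n − 1)/r] = 10,463 × [(1+r)^10 − 1] / r = ¥108,478

¥108,478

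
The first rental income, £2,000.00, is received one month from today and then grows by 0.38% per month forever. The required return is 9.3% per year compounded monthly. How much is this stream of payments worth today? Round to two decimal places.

Periodic rate r = 0.093/12 per month.
Growing perpetuity (Gordon): PV = PMT₁ / (r − g) = 2,000 / (r − 0.0038) = £506,329.11.

£506,329.11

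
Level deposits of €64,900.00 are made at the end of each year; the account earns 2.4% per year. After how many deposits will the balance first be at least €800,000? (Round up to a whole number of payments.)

Periodic rate r = 0.024 per year.
Ordinary annuity FV: 800,000 = 64,900 × [((1+r)^n − 1)/r].
(1+r)^n = 1 + 800,000 × r / 64,900, so n = ln(1 + 800,000·r/64,900) / ln(1+r) = 10.93.
Round up to a whole number of payments: n = 11.

11 payments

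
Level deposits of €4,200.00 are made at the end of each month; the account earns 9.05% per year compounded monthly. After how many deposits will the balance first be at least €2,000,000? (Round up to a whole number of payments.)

203 payments

Periodic rate r = 0.0905/12 per month; n is counted in months.
Ordinary annuity FV: 2,000,000 = 4,200 × [((1+r)^n − 1)/r].
(1+r)^n = 1 + 2,000,000 × r / 4,200, so n = ln(1 + 2,000,000·r/4,200) / ln(1+r) = 202.86.
Round up to a whole number of payments: n = 203.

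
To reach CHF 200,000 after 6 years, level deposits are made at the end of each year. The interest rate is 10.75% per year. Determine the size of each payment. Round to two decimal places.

Level ordinary annuity; solve FV = PMT × [((1+r)^n − 1)/r] for PMT.
Periodic rate r = 0.1075 per year.
With n = 6: PMT = 200,000 / ([((1+r)^n − 1)/r]) = CHF 25,435.34

CHF 25,435.34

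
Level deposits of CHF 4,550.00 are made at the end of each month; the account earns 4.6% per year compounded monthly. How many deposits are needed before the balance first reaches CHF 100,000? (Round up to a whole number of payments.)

Periodic rate r = 0.046/12 per month; n is counted in months.
Ordinary annuity FV: 100,000 = 4,550 × [((1+r)^n − 1)/r].
(1+r)^n = 1 + 100,000 × r / 4,550, so n = ln(1 + 100,000·r/4,550) / ln(1+r) = 21.14.
Round up to a whole number of payments: n = 22.

22 payments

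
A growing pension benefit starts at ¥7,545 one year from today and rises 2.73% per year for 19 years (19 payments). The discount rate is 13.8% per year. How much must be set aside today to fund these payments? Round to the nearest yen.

Periodic rate r = 0.138 per year.
Growing ordinary annuity: PV = PMT₁ × [1 − ((1+g)/(1+r))^n] / (r − g) = 7,545 × [1 − ((1+0.0273)/(1+r))^19] / (r − 0.0273) = ¥58,406.

¥58,406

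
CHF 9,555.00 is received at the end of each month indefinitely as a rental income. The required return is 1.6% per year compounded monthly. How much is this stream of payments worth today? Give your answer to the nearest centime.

CHF 7,166,250.00

Periodic rate r = 0.016/12 per month.
Level perpetuity: PV = PMT / r = 9,555 / (0.016/12) = CHF 7,166,250.00.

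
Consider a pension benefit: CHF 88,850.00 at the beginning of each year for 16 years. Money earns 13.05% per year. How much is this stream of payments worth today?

This is an annuity due: 16 payments of CHF 88,850.00 at the beginning of each year.
Periodic rate r = 0.1305 per year.
PV = PMT × [(1 − (1+r)^−n)/r] × (1+r) = 88,850 × [1 − (1+r)^−16] / r × (1+r) = CHF 661,552.40

CHF 661,552.40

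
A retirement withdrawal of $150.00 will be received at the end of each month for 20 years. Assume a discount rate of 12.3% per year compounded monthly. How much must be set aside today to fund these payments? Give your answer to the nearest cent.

This is an ordinary annuity: 240 payments of $150.00 at the end of each month.
Periodic rate r = 0.123/12 per month; n is counted in months.
PV = PMT × [(1 − (1+r)^−n)/r] = 150 × [1 − (1+r)^−240] / r = $13,368.12

$13,368.12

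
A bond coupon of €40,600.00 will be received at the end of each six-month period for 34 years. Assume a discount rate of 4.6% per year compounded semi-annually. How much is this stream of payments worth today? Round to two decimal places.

€1,389,159.15

This is an ordinary annuity: 68 payments of €40,600.00 at the end of each six-month period.
Periodic rate r = 0.046/2 per half-year; n is counted in half-years.
PV = PMT × [(1 − (1+r)^−n)/r] = 40,600 × [1 − (1+r)^−68] / r = €1,389,159.15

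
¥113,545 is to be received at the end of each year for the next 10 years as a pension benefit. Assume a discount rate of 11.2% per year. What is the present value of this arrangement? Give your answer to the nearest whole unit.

This is an ordinary annuity: 10 payments of ¥113,545 at the end of each year.
Periodic rate r = 0.112 per year.
PV = PMT × [(1 − (1+r)^−n)/r] = 113,545 × [1 − (1+r)^−10] / r = ¥663,122

¥663,122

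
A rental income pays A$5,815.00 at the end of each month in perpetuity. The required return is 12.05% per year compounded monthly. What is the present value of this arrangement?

Periodic rate r = 0.1205/12 per month.
Level perpetuity: PV = PMT / r = 5,815 / (0.1205/12) = A$579,087.14.

A$579,087.14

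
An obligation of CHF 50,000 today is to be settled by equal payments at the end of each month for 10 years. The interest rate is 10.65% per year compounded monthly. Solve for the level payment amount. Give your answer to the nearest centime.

Level ordinary annuity; solve PV = PMT × [(1 − (1+r)^−n)/r] for PMT.
Periodic rate r = 0.1065/12 per month; n is counted in months.
With n = 120: PMT = 50,000 / ([(1 − (1+r)^−n)/r]) = CHF 678.88

CHF 678.88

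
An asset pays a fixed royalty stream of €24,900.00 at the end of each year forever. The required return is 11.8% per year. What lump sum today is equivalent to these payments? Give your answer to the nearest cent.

Periodic rate r = 0.118 per year.
Level perpetuity: PV = PMT / r = 24,900 / (0.118) = €211,016.95.

€211,016.95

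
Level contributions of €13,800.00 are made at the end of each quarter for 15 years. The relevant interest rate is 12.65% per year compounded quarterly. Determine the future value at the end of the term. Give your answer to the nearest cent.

This is an ordinary annuity: 60 deposits of €13,800.00 at the end of each quarter.
Periodic rate r = 0.1265/4 per quarter; n is counted in quarters.
FV = PMT × [((1+r)^n − 1)/r] = 13,800 × [(1+r)^60 − 1] / r = €2,389,557.51

€2,389,557.51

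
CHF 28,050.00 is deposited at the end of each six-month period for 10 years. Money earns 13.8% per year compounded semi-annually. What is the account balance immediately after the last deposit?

CHF 1,137,444.78

This is an ordinary annuity: 20 deposits of CHF 28,050.00 at the end of each six-month period.
Periodic rate r = 0.138/2 per half-year; n is counted in half-years.
FV = PMT × [((1+r)^n − 1)/r] = 28,050 × [(1+r)^20 − 1] / r = CHF 1,137,444.78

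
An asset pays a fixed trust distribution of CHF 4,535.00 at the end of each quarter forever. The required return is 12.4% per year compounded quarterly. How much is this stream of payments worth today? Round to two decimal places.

CHF 146,290.32

Periodic rate r = 0.124/4 per quarter.
Level perpetuity: PV = PMT / r = 4,535 / (0.124/4) = CHF 146,290.32.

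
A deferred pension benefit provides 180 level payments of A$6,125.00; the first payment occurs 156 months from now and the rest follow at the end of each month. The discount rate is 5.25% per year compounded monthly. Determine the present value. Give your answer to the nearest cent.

A$387,304.48

Ordinary annuity of 180 payments, first payment at period 156.
Periodic rate r = 0.0525/12 per month; n is counted in months.
The ordinary-annuity PV formula values the stream one period before the first payment (period 155); discount that back 155 periods:
PV₀ = 6,125 × [1 − (1+r)^−180] / r × (1+r)^−155 = A$387,304.48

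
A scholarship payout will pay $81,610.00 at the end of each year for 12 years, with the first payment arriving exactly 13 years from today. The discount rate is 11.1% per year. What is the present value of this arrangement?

$149,111.43

Ordinary annuity of 12 payments, first payment at period 13.
Periodic rate r = 0.111 per year.
The ordinary-annuity PV formula values the stream one period before the first payment (period 12); discount that back 12 periods:
PV₀ = 81,610 × [1 − (1+r)^−12] / r × (1+r)^−12 = $149,111.43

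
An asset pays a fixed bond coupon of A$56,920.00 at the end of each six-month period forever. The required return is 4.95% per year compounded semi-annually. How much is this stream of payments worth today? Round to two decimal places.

Periodic rate r = 0.0495/2 per half-year.
Level perpetuity: PV = PMT / r = 56,920 / (0.0495/2) = A$2,299,797.98.

A$2,299,797.98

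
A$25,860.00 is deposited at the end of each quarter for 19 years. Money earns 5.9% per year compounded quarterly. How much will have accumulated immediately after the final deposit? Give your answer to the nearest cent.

A$3,581,664.63

This is an ordinary annuity: 76 deposits of A$25,860.00 at the end of each quarter.
Periodic rate r = 0.059/4 per quarter; n is counted in quarters.
FV = PMT × [((1+r)^n − 1)/r] = 25,860 × [(1+r)^76 − 1] / r = A$3,581,664.63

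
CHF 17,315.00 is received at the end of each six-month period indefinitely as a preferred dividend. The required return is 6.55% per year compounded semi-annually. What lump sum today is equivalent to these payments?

Periodic rate r = 0.0655/2 per half-year.
Level perpetuity: PV = PMT / r = 17,315 / (0.0655/2) = CHF 528,702.29.

CHF 528,702.29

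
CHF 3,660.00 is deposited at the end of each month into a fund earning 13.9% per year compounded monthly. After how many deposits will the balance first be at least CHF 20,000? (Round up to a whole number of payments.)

6 payments

Periodic rate r = 0.139/12 per month; n is counted in months.
Ordinary annuity FV: 20,000 = 3,660 × [((1+r)^n − 1)/r].
(1+r)^n = 1 + 20,000 × r / 3,660, so n = ln(1 + 20,000·r/3,660) / ln(1+r) = 5.33.
Round up to a whole number of payments: n = 6.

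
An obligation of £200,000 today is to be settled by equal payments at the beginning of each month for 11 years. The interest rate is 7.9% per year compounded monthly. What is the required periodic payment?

£2,257.47

Level annuity due; solve PV = PMT × [(1 − (1+r)^−n)/r] × (1+r) for PMT.
Periodic rate r = 0.079/12 per month; n is counted in months.
With n = 132: PMT = 200,000 / ([(1 − (1+r)^−n)/r] × (1+r)) = £2,257.47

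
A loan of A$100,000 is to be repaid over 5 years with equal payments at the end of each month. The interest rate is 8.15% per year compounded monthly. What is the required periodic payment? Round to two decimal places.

Level ordinary annuity; solve PV = PMT × [(1 − (1+r)^−n)/r] for PMT.
Periodic rate r = 0.0815/12 per month; n is counted in months.
With n = 60: PMT = 100,000 / ([(1 − (1+r)^−n)/r]) = A$2,034.83

A$2,034.83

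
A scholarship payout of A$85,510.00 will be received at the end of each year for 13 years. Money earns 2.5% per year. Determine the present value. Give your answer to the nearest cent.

This is an ordinary annuity: 13 payments of A$85,510.00 at the end of each year.
Periodic rate r = 0.025 per year.
PV = PMT × [(1 − (1+r)^−n)/r] = 85,510 × [1 − (1+r)^−13] / r = A$939,172.15

A$939,172.15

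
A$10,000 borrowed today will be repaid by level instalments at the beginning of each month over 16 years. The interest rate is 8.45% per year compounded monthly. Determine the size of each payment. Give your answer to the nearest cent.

Level annuity due; solve PV = PMT × [(1 − (1+r)^−n)/r] × (1+r) for PMT.
Periodic rate r = 0.0845/12 per month; n is counted in months.
With n = 192: PMT = 10,000 / ([(1 − (1+r)^−n)/r] × (1+r)) = A$94.49

A$94.49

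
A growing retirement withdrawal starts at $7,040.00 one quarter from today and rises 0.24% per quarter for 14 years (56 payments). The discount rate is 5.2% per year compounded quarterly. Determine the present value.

Periodic rate r = 0.052/4 per quarter; n is counted in quarters.
Growing ordinary annuity: PV = PMT₁ × [1 − ((1+g)/(1+r))^n] / (r − g) = 7,040 × [1 − ((1+0.0024)/(1+r))^56] / (r − 0.0024) = $295,651.28.

$295,651.28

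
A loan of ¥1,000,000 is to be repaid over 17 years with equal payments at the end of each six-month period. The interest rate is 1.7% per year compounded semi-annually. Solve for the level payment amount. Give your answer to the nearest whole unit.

Level ordinary annuity; solve PV = PMT × [(1 − (1+r)^−n)/r] for PMT.
Periodic rate r = 0.017/2 per half-year; n is counted in half-years.
With n = 34: PMT = 1,000,000 / ([(1 − (1+r)^−n)/r]) = ¥33,990

¥33,990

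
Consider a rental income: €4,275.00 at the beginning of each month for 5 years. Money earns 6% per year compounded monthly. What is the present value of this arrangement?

This is an annuity due: 60 payments of €4,275.00 at the beginning of each month.
Periodic rate r = 0.06/12 per month; n is counted in months.
PV = PMT × [(1 − (1+r)^−n)/r] × (1+r) = 4,275 × [1 − (1+r)^−60] / r × (1+r) = €222,232.41

€222,232.41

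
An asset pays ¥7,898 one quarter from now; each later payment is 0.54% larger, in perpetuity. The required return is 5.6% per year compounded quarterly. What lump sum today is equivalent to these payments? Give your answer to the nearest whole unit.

Periodic rate r = 0.056/4 per quarter.
Growing perpetuity (Gordon): PV = PMT₁ / (r − g) = 7,898 / (r − 0.0054) = ¥918,372.

¥918,372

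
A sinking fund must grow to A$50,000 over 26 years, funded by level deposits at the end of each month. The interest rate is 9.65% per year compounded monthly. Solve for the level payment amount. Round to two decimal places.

A$36.00

Level ordinary annuity; solve FV = PMT × [((1+r)^n − 1)/r] for PMT.
Periodic rate r = 0.0965/12 per month; n is counted in months.
With n = 312: PMT = 50,000 / ([((1+r)^n − 1)/r]) = A$36.00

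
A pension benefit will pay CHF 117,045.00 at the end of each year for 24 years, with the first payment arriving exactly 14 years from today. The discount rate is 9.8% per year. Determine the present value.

Ordinary annuity of 24 payments, first payment at period 14.
Periodic rate r = 0.098 per year.
The ordinary-annuity PV formula values the stream one period before the first payment (period 13); discount that back 13 periods:
PV₀ = 117,045 × [1 − (1+r)^−24] / r × (1+r)^−13 = CHF 316,669.08

CHF 316,669.08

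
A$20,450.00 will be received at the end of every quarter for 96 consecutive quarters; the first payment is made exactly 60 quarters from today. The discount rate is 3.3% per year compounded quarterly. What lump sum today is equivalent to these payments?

Ordinary annuity of 96 payments, first payment at period 60.
Periodic rate r = 0.033/4 per quarter; n is counted in quarters.
The ordinary-annuity PV formula values the stream one period before the first payment (period 59); discount that back 59 periods:
PV₀ = 20,450 × [1 − (1+r)^−96] / r × (1+r)^−59 = A$832,872.48

A$832,872.48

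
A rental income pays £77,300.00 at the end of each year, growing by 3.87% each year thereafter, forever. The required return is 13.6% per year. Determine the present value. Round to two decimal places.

£794,450.15

Periodic rate r = 0.136 per year.
Growing perpetuity (Gordon): PV = PMT₁ / (r − g) = 77,300 / (r − 0.0387) = £794,450.15.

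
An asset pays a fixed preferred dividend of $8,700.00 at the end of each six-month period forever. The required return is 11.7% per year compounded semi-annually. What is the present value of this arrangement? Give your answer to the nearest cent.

Periodic rate r = 0.117/2 per half-year.
Level perpetuity: PV = PMT / r = 8,700 / (0.117/2) = $148,717.95.

$148,717.95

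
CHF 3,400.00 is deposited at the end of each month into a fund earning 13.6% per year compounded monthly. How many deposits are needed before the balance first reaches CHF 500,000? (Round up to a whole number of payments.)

88 payments

Periodic rate r = 0.136/12 per month; n is counted in months.
Ordinary annuity FV: 500,000 = 3,400 × [((1+r)^n − 1)/r].
(1+r)^n = 1 + 500,000 × r / 3,400, so n = ln(1 + 500,000·r/3,400) / ln(1+r) = 87.03.
Round up to a whole number of payments: n = 88.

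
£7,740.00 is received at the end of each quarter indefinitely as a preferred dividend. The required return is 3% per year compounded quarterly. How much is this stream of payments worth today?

Periodic rate r = 0.03/4 per quarter.
Level perpetuity: PV = PMT / r = 7,740 / (0.03/4) = £1,032,000.00.

£1,032,000.00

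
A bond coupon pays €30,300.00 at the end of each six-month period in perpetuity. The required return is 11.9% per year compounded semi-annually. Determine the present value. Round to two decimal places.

€509,243.70

Periodic rate r = 0.119/2 per half-year.
Level perpetuity: PV = PMT / r = 30,300 / (0.119/2) = €509,243.70.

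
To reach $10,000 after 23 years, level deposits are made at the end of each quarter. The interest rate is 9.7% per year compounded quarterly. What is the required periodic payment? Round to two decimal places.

$30.07

Level ordinary annuity; solve FV = PMT × [((1+r)^n − 1)/r] for PMT.
Periodic rate r = 0.097/4 per quarter; n is counted in quarters.
With n = 92: PMT = 10,000 / ([((1+r)^n − 1)/r]) = $30.07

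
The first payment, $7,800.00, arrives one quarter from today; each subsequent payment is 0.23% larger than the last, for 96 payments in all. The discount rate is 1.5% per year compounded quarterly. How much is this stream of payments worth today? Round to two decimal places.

Periodic rate r = 0.015/4 per quarter; n is counted in quarters.
Growing ordinary annuity: PV = PMT₁ × [1 − ((1+g)/(1+r))^n] / (r − g) = 7,800 × [1 − ((1+0.0023)/(1+r))^96] / (r − 0.0023) = $697,054.73.

$697,054.73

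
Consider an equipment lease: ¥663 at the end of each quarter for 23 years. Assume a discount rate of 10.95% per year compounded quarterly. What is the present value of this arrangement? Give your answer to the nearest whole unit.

¥22,200

This is an ordinary annuity: 92 payments of ¥663 at the end of each quarter.
Periodic rate r = 0.1095/4 per quarter; n is counted in quarters.
PV = PMT × [(1 − (1+r)^−n)/r] = 663 × [1 − (1+r)^−92] / r = ¥22,200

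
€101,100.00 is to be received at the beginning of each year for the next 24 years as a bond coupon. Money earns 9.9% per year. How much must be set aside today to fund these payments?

€1,005,854.20

This is an annuity due: 24 payments of €101,100.00 at the beginning of each year.
Periodic rate r = 0.099 per year.
PV = PMT × [(1 − (1+r)^−n)/r] × (1+r) = 101,100 × [1 − (1+r)^−24] / r × (1+r) = €1,005,854.20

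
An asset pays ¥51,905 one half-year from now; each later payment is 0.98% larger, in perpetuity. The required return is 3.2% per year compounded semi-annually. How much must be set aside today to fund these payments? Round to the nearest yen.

¥8,371,774

Periodic rate r = 0.032/2 per half-year.
Growing perpetuity (Gordon): PV = PMT₁ / (r − g) = 51,905 / (r − 0.0098) = ¥8,371,774.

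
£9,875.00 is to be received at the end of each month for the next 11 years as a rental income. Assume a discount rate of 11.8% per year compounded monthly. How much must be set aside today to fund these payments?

£728,258.52

This is an ordinary annuity: 132 payments of £9,875.00 at the end of each month.
Periodic rate r = 0.118/12 per month; n is counted in months.
PV = PMT × [(1 − (1+r)^−n)/r] = 9,875 × [1 − (1+r)^−132] / r = £728,258.52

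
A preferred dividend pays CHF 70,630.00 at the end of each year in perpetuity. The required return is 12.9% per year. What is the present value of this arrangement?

Periodic rate r = 0.129 per year.
Level perpetuity: PV = PMT / r = 70,630 / (0.129) = CHF 547,519.38.

CHF 547,519.38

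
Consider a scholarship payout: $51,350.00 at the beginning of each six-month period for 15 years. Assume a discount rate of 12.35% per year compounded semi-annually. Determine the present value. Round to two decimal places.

$736,624.45

This is an annuity due: 30 payments of $51,350.00 at the beginning of each six-month period.
Periodic rate r = 0.1235/2 per half-year; n is counted in half-years.
PV = PMT × [(1 − (1+r)^−n)/r] × (1+r) = 51,350 × [1 − (1+r)^−30] / r × (1+r) = $736,624.45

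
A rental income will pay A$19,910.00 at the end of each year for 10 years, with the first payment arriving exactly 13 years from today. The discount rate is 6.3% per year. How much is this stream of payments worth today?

A$69,407.29

Ordinary annuity of 10 payments, first payment at period 13.
Periodic rate r = 0.063 per year.
The ordinary-annuity PV formula values the stream one period before the first payment (period 12); discount that back 12 periods:
PV₀ = 19,910 × [1 − (1+r)^−10] / r × (1+r)^−12 = A$69,407.29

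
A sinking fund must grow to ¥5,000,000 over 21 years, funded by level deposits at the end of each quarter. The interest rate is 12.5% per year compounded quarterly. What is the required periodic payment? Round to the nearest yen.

¥12,744

Level ordinary annuity; solve FV = PMT × [((1+r)^n − 1)/r] for PMT.
Periodic rate r = 0.125/4 per quarter; n is counted in quarters.
With n = 84: PMT = 5,000,000 / ([((1+r)^n − 1)/r]) = ¥12,744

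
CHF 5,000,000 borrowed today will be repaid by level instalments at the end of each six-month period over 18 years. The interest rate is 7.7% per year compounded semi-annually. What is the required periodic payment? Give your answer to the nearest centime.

CHF 258,967.89

Level ordinary annuity; solve PV = PMT × [(1 − (1+r)^−n)/r] for PMT.
Periodic rate r = 0.077/2 per half-year; n is counted in half-years.
With n = 36: PMT = 5,000,000 / ([(1 − (1+r)^−n)/r]) = CHF 258,967.89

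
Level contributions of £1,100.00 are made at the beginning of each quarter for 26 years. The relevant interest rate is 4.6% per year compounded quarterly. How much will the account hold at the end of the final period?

£221,017.90

This is an annuity due: 104 deposits of £1,100.00 at the beginning of each quarter.
Periodic rate r = 0.046/4 per quarter; n is counted in quarters.
FV = PMT × [((1+r)^n − 1)/r] × (1+r) = 1,100 × [(1+r)^104 − 1] / r × (1+r) = £221,017.90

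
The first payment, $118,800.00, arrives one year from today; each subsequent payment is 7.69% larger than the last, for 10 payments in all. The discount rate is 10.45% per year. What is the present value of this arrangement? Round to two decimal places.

$962,367.21

Periodic rate r = 0.1045 per year.
Growing ordinary annuity: PV = PMT₁ × [1 − ((1+g)/(1+r))^n] / (r − g) = 118,800 × [1 − ((1+0.0769)/(1+r))^10] / (r − 0.0769) = $962,367.21.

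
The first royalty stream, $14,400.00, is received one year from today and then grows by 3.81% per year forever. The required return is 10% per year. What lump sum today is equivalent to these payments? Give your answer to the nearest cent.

Periodic rate r = 0.1 per year.
Growing perpetuity (Gordon): PV = PMT₁ / (r − g) = 14,400 / (r − 0.0381) = $232,633.28.

$232,633.28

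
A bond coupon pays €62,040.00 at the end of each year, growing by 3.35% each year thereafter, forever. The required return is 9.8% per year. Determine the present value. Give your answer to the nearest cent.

Periodic rate r = 0.098 per year.
Growing perpetuity (Gordon): PV = PMT₁ / (r − g) = 62,040 / (r − 0.0335) = €961,860.47.

€961,860.47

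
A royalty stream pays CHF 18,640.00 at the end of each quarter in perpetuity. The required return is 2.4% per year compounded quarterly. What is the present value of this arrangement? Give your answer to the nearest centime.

CHF 3,106,666.67

Periodic rate r = 0.024/4 per quarter.
Level perpetuity: PV = PMT / r = 18,640 / (0.024/4) = CHF 3,106,666.67.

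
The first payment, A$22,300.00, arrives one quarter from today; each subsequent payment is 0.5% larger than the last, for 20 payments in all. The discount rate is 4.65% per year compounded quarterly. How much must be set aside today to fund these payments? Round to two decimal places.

A$414,494.51

Periodic rate r = 0.0465/4 per quarter; n is counted in quarters.
Growing ordinary annuity: PV = PMT₁ × [1 − ((1+g)/(1+r))^n] / (r − g) = 22,300 × [1 − ((1+0.005)/(1+r))^20] / (r − 0.005) = A$414,494.51.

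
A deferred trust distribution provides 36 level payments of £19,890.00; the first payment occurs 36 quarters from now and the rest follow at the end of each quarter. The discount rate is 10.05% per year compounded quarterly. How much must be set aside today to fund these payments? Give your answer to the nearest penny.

£196,205.86

Ordinary annuity of 36 payments, first payment at period 36.
Periodic rate r = 0.1005/4 per quarter; n is counted in quarters.
The ordinary-annuity PV formula values the stream one period before the first payment (period 35); discount that back 35 periods:
PV₀ = 19,890 × [1 − (1+r)^−36] / r × (1+r)^−35 = £196,205.86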